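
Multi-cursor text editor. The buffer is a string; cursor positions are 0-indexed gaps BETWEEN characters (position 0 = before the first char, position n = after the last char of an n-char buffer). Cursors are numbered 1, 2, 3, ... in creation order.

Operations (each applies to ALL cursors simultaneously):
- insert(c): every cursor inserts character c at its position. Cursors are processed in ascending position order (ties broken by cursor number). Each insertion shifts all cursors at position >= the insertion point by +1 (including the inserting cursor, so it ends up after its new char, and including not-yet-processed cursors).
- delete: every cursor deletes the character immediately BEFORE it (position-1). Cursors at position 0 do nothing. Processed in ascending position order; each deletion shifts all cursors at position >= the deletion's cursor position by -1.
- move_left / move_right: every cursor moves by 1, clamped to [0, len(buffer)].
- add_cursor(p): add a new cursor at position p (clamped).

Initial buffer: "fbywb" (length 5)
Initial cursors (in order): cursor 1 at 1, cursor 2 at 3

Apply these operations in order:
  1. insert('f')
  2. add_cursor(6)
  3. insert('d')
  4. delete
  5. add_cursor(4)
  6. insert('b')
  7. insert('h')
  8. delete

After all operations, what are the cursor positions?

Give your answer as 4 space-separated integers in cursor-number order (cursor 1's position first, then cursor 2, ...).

Answer: 3 8 10 6

Derivation:
After op 1 (insert('f')): buffer="ffbyfwb" (len 7), cursors c1@2 c2@5, authorship .1..2..
After op 2 (add_cursor(6)): buffer="ffbyfwb" (len 7), cursors c1@2 c2@5 c3@6, authorship .1..2..
After op 3 (insert('d')): buffer="ffdbyfdwdb" (len 10), cursors c1@3 c2@7 c3@9, authorship .11..22.3.
After op 4 (delete): buffer="ffbyfwb" (len 7), cursors c1@2 c2@5 c3@6, authorship .1..2..
After op 5 (add_cursor(4)): buffer="ffbyfwb" (len 7), cursors c1@2 c4@4 c2@5 c3@6, authorship .1..2..
After op 6 (insert('b')): buffer="ffbbybfbwbb" (len 11), cursors c1@3 c4@6 c2@8 c3@10, authorship .11..422.3.
After op 7 (insert('h')): buffer="ffbhbybhfbhwbhb" (len 15), cursors c1@4 c4@8 c2@11 c3@14, authorship .111..44222.33.
After op 8 (delete): buffer="ffbbybfbwbb" (len 11), cursors c1@3 c4@6 c2@8 c3@10, authorship .11..422.3.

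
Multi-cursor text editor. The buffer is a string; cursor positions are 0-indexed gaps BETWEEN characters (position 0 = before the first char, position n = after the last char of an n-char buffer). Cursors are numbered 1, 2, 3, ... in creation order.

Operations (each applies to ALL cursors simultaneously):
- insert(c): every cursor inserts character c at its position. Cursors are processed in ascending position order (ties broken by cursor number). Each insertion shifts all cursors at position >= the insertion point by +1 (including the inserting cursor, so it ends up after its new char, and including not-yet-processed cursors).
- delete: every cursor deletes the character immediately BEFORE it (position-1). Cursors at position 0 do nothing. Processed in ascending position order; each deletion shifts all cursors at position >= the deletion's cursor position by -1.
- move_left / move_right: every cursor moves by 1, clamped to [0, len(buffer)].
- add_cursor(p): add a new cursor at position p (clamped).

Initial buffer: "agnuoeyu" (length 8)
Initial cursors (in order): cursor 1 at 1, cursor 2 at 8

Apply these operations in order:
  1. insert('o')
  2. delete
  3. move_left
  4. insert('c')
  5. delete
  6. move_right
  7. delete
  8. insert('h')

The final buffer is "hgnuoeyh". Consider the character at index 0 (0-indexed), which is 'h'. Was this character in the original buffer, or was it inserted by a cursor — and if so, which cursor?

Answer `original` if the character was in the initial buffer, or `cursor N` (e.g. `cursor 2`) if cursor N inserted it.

Answer: cursor 1

Derivation:
After op 1 (insert('o')): buffer="aognuoeyuo" (len 10), cursors c1@2 c2@10, authorship .1.......2
After op 2 (delete): buffer="agnuoeyu" (len 8), cursors c1@1 c2@8, authorship ........
After op 3 (move_left): buffer="agnuoeyu" (len 8), cursors c1@0 c2@7, authorship ........
After op 4 (insert('c')): buffer="cagnuoeycu" (len 10), cursors c1@1 c2@9, authorship 1.......2.
After op 5 (delete): buffer="agnuoeyu" (len 8), cursors c1@0 c2@7, authorship ........
After op 6 (move_right): buffer="agnuoeyu" (len 8), cursors c1@1 c2@8, authorship ........
After op 7 (delete): buffer="gnuoey" (len 6), cursors c1@0 c2@6, authorship ......
After op 8 (insert('h')): buffer="hgnuoeyh" (len 8), cursors c1@1 c2@8, authorship 1......2
Authorship (.=original, N=cursor N): 1 . . . . . . 2
Index 0: author = 1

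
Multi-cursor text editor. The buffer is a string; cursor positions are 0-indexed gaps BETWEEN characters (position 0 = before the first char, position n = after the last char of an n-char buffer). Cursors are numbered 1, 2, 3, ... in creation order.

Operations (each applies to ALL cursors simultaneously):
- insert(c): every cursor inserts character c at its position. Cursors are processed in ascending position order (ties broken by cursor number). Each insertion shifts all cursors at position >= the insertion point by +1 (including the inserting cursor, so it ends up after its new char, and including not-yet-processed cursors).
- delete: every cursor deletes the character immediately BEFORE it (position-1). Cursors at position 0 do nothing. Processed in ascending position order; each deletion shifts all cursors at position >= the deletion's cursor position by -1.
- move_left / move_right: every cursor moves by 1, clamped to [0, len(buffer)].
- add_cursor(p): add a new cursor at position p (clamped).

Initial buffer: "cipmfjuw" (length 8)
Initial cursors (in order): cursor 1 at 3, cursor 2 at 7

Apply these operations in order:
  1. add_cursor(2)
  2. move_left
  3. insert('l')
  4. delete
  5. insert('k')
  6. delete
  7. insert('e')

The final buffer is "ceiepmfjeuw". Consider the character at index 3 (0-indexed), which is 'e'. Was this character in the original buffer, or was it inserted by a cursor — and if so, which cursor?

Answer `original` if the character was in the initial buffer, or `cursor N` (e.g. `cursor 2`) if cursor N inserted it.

After op 1 (add_cursor(2)): buffer="cipmfjuw" (len 8), cursors c3@2 c1@3 c2@7, authorship ........
After op 2 (move_left): buffer="cipmfjuw" (len 8), cursors c3@1 c1@2 c2@6, authorship ........
After op 3 (insert('l')): buffer="clilpmfjluw" (len 11), cursors c3@2 c1@4 c2@9, authorship .3.1....2..
After op 4 (delete): buffer="cipmfjuw" (len 8), cursors c3@1 c1@2 c2@6, authorship ........
After op 5 (insert('k')): buffer="ckikpmfjkuw" (len 11), cursors c3@2 c1@4 c2@9, authorship .3.1....2..
After op 6 (delete): buffer="cipmfjuw" (len 8), cursors c3@1 c1@2 c2@6, authorship ........
After op 7 (insert('e')): buffer="ceiepmfjeuw" (len 11), cursors c3@2 c1@4 c2@9, authorship .3.1....2..
Authorship (.=original, N=cursor N): . 3 . 1 . . . . 2 . .
Index 3: author = 1

Answer: cursor 1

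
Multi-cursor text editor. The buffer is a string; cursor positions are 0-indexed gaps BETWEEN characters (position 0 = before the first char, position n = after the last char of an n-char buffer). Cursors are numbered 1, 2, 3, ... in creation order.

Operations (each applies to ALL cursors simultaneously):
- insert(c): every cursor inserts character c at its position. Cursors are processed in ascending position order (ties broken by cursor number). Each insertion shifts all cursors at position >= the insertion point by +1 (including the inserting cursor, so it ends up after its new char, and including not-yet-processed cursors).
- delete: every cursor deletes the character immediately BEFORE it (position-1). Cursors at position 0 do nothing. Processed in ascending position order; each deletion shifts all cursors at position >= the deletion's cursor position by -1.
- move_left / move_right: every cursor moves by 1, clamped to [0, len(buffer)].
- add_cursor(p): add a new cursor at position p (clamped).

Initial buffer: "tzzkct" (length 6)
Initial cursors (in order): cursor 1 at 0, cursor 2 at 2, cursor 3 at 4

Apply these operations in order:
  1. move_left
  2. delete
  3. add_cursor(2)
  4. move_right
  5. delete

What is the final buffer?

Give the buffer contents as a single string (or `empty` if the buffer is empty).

Answer: t

Derivation:
After op 1 (move_left): buffer="tzzkct" (len 6), cursors c1@0 c2@1 c3@3, authorship ......
After op 2 (delete): buffer="zkct" (len 4), cursors c1@0 c2@0 c3@1, authorship ....
After op 3 (add_cursor(2)): buffer="zkct" (len 4), cursors c1@0 c2@0 c3@1 c4@2, authorship ....
After op 4 (move_right): buffer="zkct" (len 4), cursors c1@1 c2@1 c3@2 c4@3, authorship ....
After op 5 (delete): buffer="t" (len 1), cursors c1@0 c2@0 c3@0 c4@0, authorship .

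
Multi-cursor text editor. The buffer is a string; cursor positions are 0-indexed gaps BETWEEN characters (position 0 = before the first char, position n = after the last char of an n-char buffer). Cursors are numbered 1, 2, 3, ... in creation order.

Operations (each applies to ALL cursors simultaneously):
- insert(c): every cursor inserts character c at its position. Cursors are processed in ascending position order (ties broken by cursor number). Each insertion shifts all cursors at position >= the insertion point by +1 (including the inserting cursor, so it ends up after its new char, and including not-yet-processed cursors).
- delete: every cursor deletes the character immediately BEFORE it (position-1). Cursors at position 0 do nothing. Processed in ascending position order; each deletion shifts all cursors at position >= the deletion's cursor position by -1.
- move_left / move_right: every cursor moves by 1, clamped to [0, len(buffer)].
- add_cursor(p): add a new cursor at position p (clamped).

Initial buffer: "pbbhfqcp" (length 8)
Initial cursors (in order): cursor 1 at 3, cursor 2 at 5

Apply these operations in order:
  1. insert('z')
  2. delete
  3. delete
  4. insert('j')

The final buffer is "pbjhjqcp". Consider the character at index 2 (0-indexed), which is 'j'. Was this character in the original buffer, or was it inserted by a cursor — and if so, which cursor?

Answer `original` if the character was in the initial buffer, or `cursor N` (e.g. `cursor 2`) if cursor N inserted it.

After op 1 (insert('z')): buffer="pbbzhfzqcp" (len 10), cursors c1@4 c2@7, authorship ...1..2...
After op 2 (delete): buffer="pbbhfqcp" (len 8), cursors c1@3 c2@5, authorship ........
After op 3 (delete): buffer="pbhqcp" (len 6), cursors c1@2 c2@3, authorship ......
After op 4 (insert('j')): buffer="pbjhjqcp" (len 8), cursors c1@3 c2@5, authorship ..1.2...
Authorship (.=original, N=cursor N): . . 1 . 2 . . .
Index 2: author = 1

Answer: cursor 1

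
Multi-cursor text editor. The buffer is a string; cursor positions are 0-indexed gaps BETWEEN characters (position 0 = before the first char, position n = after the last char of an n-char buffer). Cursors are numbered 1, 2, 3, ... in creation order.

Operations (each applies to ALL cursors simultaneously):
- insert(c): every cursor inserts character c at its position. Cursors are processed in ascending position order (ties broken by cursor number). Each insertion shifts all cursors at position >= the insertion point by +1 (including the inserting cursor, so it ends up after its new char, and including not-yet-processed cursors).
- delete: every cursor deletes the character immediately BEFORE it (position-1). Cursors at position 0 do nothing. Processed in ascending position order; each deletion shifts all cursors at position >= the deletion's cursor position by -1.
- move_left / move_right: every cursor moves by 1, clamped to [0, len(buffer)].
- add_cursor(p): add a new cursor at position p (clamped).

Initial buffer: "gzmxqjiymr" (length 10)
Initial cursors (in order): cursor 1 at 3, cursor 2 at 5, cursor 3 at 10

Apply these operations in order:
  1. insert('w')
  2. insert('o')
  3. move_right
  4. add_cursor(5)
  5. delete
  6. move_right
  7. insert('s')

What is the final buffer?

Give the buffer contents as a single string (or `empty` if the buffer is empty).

After op 1 (insert('w')): buffer="gzmwxqwjiymrw" (len 13), cursors c1@4 c2@7 c3@13, authorship ...1..2.....3
After op 2 (insert('o')): buffer="gzmwoxqwojiymrwo" (len 16), cursors c1@5 c2@9 c3@16, authorship ...11..22.....33
After op 3 (move_right): buffer="gzmwoxqwojiymrwo" (len 16), cursors c1@6 c2@10 c3@16, authorship ...11..22.....33
After op 4 (add_cursor(5)): buffer="gzmwoxqwojiymrwo" (len 16), cursors c4@5 c1@6 c2@10 c3@16, authorship ...11..22.....33
After op 5 (delete): buffer="gzmwqwoiymrw" (len 12), cursors c1@4 c4@4 c2@7 c3@12, authorship ...1.22....3
After op 6 (move_right): buffer="gzmwqwoiymrw" (len 12), cursors c1@5 c4@5 c2@8 c3@12, authorship ...1.22....3
After op 7 (insert('s')): buffer="gzmwqsswoisymrws" (len 16), cursors c1@7 c4@7 c2@11 c3@16, authorship ...1.1422.2...33

Answer: gzmwqsswoisymrws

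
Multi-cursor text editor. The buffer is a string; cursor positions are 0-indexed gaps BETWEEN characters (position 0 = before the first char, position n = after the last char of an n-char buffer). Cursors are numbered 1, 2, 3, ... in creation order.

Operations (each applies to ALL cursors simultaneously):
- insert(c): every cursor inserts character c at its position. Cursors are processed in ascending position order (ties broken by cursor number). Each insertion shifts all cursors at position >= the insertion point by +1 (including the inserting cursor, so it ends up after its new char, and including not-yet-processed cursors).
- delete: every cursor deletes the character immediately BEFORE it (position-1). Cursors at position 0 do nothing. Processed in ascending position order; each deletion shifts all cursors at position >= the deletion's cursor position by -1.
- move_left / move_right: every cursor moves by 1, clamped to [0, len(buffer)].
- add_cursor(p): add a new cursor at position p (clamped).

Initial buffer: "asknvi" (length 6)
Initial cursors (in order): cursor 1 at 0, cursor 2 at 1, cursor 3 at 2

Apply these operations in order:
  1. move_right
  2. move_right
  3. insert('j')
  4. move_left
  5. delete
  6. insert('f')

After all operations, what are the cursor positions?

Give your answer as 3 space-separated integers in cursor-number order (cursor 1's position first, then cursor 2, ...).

After op 1 (move_right): buffer="asknvi" (len 6), cursors c1@1 c2@2 c3@3, authorship ......
After op 2 (move_right): buffer="asknvi" (len 6), cursors c1@2 c2@3 c3@4, authorship ......
After op 3 (insert('j')): buffer="asjkjnjvi" (len 9), cursors c1@3 c2@5 c3@7, authorship ..1.2.3..
After op 4 (move_left): buffer="asjkjnjvi" (len 9), cursors c1@2 c2@4 c3@6, authorship ..1.2.3..
After op 5 (delete): buffer="ajjjvi" (len 6), cursors c1@1 c2@2 c3@3, authorship .123..
After op 6 (insert('f')): buffer="afjfjfjvi" (len 9), cursors c1@2 c2@4 c3@6, authorship .112233..

Answer: 2 4 6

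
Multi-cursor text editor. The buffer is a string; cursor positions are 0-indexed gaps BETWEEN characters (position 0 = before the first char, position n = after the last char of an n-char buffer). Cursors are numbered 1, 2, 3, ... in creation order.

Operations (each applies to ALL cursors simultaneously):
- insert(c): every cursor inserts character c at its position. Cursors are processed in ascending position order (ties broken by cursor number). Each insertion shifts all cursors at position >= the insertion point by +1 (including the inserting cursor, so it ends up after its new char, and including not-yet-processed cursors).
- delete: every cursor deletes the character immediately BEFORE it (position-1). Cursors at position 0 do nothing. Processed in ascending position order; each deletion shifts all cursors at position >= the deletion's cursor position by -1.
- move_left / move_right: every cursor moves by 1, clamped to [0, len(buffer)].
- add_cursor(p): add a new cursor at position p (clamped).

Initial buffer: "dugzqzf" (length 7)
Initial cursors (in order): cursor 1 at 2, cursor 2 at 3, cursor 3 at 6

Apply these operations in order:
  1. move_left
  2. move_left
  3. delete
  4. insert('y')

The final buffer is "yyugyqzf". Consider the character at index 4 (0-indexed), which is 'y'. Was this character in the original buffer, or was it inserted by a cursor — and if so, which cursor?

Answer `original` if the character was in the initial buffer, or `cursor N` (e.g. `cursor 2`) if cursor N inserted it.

Answer: cursor 3

Derivation:
After op 1 (move_left): buffer="dugzqzf" (len 7), cursors c1@1 c2@2 c3@5, authorship .......
After op 2 (move_left): buffer="dugzqzf" (len 7), cursors c1@0 c2@1 c3@4, authorship .......
After op 3 (delete): buffer="ugqzf" (len 5), cursors c1@0 c2@0 c3@2, authorship .....
After op 4 (insert('y')): buffer="yyugyqzf" (len 8), cursors c1@2 c2@2 c3@5, authorship 12..3...
Authorship (.=original, N=cursor N): 1 2 . . 3 . . .
Index 4: author = 3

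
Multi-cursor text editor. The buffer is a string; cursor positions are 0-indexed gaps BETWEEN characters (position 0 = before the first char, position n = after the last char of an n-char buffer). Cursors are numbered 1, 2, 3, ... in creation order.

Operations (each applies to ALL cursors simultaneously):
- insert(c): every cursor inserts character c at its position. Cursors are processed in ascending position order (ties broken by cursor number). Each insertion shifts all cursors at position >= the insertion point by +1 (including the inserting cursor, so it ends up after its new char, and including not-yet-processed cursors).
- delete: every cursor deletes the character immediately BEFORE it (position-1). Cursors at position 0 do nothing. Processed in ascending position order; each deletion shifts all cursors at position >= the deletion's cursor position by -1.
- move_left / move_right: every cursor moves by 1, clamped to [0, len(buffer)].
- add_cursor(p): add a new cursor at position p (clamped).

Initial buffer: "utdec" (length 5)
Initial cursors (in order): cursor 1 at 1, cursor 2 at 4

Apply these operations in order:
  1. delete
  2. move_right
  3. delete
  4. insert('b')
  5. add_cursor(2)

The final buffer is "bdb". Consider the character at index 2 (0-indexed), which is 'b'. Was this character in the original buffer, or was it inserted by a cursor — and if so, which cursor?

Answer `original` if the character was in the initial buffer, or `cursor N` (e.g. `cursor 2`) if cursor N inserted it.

Answer: cursor 2

Derivation:
After op 1 (delete): buffer="tdc" (len 3), cursors c1@0 c2@2, authorship ...
After op 2 (move_right): buffer="tdc" (len 3), cursors c1@1 c2@3, authorship ...
After op 3 (delete): buffer="d" (len 1), cursors c1@0 c2@1, authorship .
After op 4 (insert('b')): buffer="bdb" (len 3), cursors c1@1 c2@3, authorship 1.2
After op 5 (add_cursor(2)): buffer="bdb" (len 3), cursors c1@1 c3@2 c2@3, authorship 1.2
Authorship (.=original, N=cursor N): 1 . 2
Index 2: author = 2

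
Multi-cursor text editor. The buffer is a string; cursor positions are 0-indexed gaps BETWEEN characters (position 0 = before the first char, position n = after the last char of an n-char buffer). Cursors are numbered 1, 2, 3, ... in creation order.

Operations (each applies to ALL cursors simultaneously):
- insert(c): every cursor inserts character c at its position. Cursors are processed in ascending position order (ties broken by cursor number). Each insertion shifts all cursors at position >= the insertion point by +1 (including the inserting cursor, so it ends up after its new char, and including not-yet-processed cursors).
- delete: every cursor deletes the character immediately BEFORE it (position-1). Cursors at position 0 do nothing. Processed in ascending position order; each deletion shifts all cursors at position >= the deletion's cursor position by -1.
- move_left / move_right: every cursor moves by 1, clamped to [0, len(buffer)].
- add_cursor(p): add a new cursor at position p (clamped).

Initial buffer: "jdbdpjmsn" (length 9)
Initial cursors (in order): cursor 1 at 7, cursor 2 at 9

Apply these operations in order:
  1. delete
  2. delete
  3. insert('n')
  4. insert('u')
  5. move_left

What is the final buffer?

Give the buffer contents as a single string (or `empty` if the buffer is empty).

Answer: jdbdpnnuu

Derivation:
After op 1 (delete): buffer="jdbdpjs" (len 7), cursors c1@6 c2@7, authorship .......
After op 2 (delete): buffer="jdbdp" (len 5), cursors c1@5 c2@5, authorship .....
After op 3 (insert('n')): buffer="jdbdpnn" (len 7), cursors c1@7 c2@7, authorship .....12
After op 4 (insert('u')): buffer="jdbdpnnuu" (len 9), cursors c1@9 c2@9, authorship .....1212
After op 5 (move_left): buffer="jdbdpnnuu" (len 9), cursors c1@8 c2@8, authorship .....1212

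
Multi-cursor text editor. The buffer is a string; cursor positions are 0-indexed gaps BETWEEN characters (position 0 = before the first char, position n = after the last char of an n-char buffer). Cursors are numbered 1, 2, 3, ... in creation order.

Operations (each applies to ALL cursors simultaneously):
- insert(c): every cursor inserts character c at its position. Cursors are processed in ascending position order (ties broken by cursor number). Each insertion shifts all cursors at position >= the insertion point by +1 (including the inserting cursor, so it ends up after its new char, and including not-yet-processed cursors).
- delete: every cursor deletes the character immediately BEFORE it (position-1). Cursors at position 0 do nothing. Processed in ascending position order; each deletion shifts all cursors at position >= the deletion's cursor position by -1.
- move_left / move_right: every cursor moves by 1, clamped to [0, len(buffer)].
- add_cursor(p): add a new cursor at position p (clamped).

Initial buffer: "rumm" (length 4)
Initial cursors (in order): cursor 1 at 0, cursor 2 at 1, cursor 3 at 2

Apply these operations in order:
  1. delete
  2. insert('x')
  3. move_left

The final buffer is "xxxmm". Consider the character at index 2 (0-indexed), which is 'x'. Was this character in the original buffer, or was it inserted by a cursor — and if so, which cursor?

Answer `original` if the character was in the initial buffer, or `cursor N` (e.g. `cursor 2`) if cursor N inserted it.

Answer: cursor 3

Derivation:
After op 1 (delete): buffer="mm" (len 2), cursors c1@0 c2@0 c3@0, authorship ..
After op 2 (insert('x')): buffer="xxxmm" (len 5), cursors c1@3 c2@3 c3@3, authorship 123..
After op 3 (move_left): buffer="xxxmm" (len 5), cursors c1@2 c2@2 c3@2, authorship 123..
Authorship (.=original, N=cursor N): 1 2 3 . .
Index 2: author = 3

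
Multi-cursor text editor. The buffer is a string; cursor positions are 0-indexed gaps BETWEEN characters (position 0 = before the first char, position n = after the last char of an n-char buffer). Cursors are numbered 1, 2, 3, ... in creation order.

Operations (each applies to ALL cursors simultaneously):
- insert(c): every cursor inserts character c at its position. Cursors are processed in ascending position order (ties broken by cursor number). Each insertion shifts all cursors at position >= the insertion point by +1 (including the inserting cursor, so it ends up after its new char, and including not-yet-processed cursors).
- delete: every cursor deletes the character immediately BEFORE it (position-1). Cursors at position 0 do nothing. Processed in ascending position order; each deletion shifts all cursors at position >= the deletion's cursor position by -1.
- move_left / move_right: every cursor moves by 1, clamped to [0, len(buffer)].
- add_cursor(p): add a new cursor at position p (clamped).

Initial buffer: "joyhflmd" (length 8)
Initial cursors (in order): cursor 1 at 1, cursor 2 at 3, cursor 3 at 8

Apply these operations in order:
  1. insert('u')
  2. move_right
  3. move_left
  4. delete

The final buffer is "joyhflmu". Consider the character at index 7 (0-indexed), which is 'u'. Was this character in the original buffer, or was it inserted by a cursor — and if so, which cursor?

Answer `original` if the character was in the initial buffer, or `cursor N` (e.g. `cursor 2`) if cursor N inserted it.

After op 1 (insert('u')): buffer="juoyuhflmdu" (len 11), cursors c1@2 c2@5 c3@11, authorship .1..2.....3
After op 2 (move_right): buffer="juoyuhflmdu" (len 11), cursors c1@3 c2@6 c3@11, authorship .1..2.....3
After op 3 (move_left): buffer="juoyuhflmdu" (len 11), cursors c1@2 c2@5 c3@10, authorship .1..2.....3
After op 4 (delete): buffer="joyhflmu" (len 8), cursors c1@1 c2@3 c3@7, authorship .......3
Authorship (.=original, N=cursor N): . . . . . . . 3
Index 7: author = 3

Answer: cursor 3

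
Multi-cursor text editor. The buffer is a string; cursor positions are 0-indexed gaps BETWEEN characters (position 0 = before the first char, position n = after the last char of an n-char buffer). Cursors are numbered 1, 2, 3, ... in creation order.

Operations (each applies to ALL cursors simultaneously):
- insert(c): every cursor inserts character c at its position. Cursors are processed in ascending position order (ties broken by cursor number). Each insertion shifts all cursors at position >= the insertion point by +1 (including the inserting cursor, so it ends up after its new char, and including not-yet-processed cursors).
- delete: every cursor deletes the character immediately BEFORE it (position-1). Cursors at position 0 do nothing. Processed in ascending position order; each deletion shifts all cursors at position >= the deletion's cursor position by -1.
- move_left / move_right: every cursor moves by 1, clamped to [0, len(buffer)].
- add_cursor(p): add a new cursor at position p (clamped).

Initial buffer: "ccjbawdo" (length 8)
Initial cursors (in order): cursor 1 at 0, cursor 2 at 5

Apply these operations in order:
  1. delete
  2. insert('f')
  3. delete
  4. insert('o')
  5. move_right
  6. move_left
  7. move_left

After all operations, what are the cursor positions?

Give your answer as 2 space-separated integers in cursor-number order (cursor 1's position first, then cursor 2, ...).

Answer: 0 5

Derivation:
After op 1 (delete): buffer="ccjbwdo" (len 7), cursors c1@0 c2@4, authorship .......
After op 2 (insert('f')): buffer="fccjbfwdo" (len 9), cursors c1@1 c2@6, authorship 1....2...
After op 3 (delete): buffer="ccjbwdo" (len 7), cursors c1@0 c2@4, authorship .......
After op 4 (insert('o')): buffer="occjbowdo" (len 9), cursors c1@1 c2@6, authorship 1....2...
After op 5 (move_right): buffer="occjbowdo" (len 9), cursors c1@2 c2@7, authorship 1....2...
After op 6 (move_left): buffer="occjbowdo" (len 9), cursors c1@1 c2@6, authorship 1....2...
After op 7 (move_left): buffer="occjbowdo" (len 9), cursors c1@0 c2@5, authorship 1....2...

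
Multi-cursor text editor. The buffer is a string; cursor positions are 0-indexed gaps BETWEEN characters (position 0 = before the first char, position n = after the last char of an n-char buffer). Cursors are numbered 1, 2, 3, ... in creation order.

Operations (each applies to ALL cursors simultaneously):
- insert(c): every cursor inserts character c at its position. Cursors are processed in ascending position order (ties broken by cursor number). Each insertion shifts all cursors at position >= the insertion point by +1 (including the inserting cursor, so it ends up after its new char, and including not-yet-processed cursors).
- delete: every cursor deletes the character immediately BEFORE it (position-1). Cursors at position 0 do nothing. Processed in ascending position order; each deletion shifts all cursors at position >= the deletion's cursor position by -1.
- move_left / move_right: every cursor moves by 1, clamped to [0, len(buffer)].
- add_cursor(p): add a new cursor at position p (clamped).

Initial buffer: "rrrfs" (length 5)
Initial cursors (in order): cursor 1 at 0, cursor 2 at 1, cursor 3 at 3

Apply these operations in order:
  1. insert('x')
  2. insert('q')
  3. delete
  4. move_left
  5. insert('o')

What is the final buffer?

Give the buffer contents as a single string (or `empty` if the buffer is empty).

After op 1 (insert('x')): buffer="xrxrrxfs" (len 8), cursors c1@1 c2@3 c3@6, authorship 1.2..3..
After op 2 (insert('q')): buffer="xqrxqrrxqfs" (len 11), cursors c1@2 c2@5 c3@9, authorship 11.22..33..
After op 3 (delete): buffer="xrxrrxfs" (len 8), cursors c1@1 c2@3 c3@6, authorship 1.2..3..
After op 4 (move_left): buffer="xrxrrxfs" (len 8), cursors c1@0 c2@2 c3@5, authorship 1.2..3..
After op 5 (insert('o')): buffer="oxroxrroxfs" (len 11), cursors c1@1 c2@4 c3@8, authorship 11.22..33..

Answer: oxroxrroxfs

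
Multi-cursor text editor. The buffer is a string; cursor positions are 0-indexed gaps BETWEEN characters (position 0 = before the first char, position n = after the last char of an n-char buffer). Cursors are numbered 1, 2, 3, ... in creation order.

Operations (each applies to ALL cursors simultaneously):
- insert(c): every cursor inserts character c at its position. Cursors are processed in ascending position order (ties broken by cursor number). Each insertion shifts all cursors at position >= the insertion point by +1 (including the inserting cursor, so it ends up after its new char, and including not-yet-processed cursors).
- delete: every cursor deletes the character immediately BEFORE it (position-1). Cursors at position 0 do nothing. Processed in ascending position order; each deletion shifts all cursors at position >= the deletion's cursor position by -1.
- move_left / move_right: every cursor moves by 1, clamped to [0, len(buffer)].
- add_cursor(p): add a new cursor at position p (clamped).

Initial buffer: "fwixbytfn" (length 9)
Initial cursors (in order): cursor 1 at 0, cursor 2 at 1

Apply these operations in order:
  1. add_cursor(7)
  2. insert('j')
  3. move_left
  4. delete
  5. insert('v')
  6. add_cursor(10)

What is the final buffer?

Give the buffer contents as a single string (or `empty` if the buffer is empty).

Answer: vjvjwixbyvjfn

Derivation:
After op 1 (add_cursor(7)): buffer="fwixbytfn" (len 9), cursors c1@0 c2@1 c3@7, authorship .........
After op 2 (insert('j')): buffer="jfjwixbytjfn" (len 12), cursors c1@1 c2@3 c3@10, authorship 1.2......3..
After op 3 (move_left): buffer="jfjwixbytjfn" (len 12), cursors c1@0 c2@2 c3@9, authorship 1.2......3..
After op 4 (delete): buffer="jjwixbyjfn" (len 10), cursors c1@0 c2@1 c3@7, authorship 12.....3..
After op 5 (insert('v')): buffer="vjvjwixbyvjfn" (len 13), cursors c1@1 c2@3 c3@10, authorship 1122.....33..
After op 6 (add_cursor(10)): buffer="vjvjwixbyvjfn" (len 13), cursors c1@1 c2@3 c3@10 c4@10, authorship 1122.....33..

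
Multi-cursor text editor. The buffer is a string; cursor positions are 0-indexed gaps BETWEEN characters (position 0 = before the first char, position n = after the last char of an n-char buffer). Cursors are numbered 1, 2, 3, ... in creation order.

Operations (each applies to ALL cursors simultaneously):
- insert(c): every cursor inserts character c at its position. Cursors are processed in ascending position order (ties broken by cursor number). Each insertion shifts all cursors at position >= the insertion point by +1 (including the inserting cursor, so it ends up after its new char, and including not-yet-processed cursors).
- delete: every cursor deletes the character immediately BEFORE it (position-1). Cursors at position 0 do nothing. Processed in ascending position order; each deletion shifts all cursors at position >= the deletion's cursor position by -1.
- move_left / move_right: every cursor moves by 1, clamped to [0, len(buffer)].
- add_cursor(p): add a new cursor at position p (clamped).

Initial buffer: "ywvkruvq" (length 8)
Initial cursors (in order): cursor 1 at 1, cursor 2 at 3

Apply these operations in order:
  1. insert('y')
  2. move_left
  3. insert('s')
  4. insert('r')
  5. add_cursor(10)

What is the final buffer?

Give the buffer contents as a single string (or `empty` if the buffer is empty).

After op 1 (insert('y')): buffer="yywvykruvq" (len 10), cursors c1@2 c2@5, authorship .1..2.....
After op 2 (move_left): buffer="yywvykruvq" (len 10), cursors c1@1 c2@4, authorship .1..2.....
After op 3 (insert('s')): buffer="ysywvsykruvq" (len 12), cursors c1@2 c2@6, authorship .11..22.....
After op 4 (insert('r')): buffer="ysrywvsrykruvq" (len 14), cursors c1@3 c2@8, authorship .111..222.....
After op 5 (add_cursor(10)): buffer="ysrywvsrykruvq" (len 14), cursors c1@3 c2@8 c3@10, authorship .111..222.....

Answer: ysrywvsrykruvq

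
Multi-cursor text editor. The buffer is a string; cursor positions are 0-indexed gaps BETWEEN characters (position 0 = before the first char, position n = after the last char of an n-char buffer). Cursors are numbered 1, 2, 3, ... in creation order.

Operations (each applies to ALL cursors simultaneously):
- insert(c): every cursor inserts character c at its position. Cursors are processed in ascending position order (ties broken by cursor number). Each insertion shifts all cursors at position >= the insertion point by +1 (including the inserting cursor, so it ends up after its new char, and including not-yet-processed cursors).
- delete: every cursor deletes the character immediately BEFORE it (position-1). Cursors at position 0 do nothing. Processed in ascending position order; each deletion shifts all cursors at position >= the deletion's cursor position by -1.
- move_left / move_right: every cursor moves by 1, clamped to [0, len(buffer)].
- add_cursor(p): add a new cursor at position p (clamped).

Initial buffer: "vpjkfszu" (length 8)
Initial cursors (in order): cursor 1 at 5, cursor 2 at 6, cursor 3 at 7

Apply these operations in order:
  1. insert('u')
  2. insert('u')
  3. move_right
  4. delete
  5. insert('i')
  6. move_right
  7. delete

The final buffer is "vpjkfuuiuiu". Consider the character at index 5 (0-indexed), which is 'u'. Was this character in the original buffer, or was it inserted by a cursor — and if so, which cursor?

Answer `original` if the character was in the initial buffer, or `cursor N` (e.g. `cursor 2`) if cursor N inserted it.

Answer: cursor 1

Derivation:
After op 1 (insert('u')): buffer="vpjkfusuzuu" (len 11), cursors c1@6 c2@8 c3@10, authorship .....1.2.3.
After op 2 (insert('u')): buffer="vpjkfuusuuzuuu" (len 14), cursors c1@7 c2@10 c3@13, authorship .....11.22.33.
After op 3 (move_right): buffer="vpjkfuusuuzuuu" (len 14), cursors c1@8 c2@11 c3@14, authorship .....11.22.33.
After op 4 (delete): buffer="vpjkfuuuuuu" (len 11), cursors c1@7 c2@9 c3@11, authorship .....112233
After op 5 (insert('i')): buffer="vpjkfuuiuuiuui" (len 14), cursors c1@8 c2@11 c3@14, authorship .....111222333
After op 6 (move_right): buffer="vpjkfuuiuuiuui" (len 14), cursors c1@9 c2@12 c3@14, authorship .....111222333
After op 7 (delete): buffer="vpjkfuuiuiu" (len 11), cursors c1@8 c2@10 c3@11, authorship .....111223
Authorship (.=original, N=cursor N): . . . . . 1 1 1 2 2 3
Index 5: author = 1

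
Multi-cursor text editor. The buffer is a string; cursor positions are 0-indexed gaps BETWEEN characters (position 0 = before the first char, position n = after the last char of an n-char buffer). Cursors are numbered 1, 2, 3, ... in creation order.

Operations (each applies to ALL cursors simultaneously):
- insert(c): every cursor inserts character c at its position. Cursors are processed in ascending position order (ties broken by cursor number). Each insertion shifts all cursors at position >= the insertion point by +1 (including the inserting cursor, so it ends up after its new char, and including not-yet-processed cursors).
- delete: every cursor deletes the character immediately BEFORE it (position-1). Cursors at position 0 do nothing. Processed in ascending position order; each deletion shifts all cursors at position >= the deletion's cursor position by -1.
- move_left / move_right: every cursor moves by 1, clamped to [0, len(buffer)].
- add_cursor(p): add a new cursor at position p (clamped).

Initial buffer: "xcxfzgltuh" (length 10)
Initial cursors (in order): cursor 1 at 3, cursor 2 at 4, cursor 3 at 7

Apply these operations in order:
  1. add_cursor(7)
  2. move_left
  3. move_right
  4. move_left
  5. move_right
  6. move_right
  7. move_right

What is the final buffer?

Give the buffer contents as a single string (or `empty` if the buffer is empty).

After op 1 (add_cursor(7)): buffer="xcxfzgltuh" (len 10), cursors c1@3 c2@4 c3@7 c4@7, authorship ..........
After op 2 (move_left): buffer="xcxfzgltuh" (len 10), cursors c1@2 c2@3 c3@6 c4@6, authorship ..........
After op 3 (move_right): buffer="xcxfzgltuh" (len 10), cursors c1@3 c2@4 c3@7 c4@7, authorship ..........
After op 4 (move_left): buffer="xcxfzgltuh" (len 10), cursors c1@2 c2@3 c3@6 c4@6, authorship ..........
After op 5 (move_right): buffer="xcxfzgltuh" (len 10), cursors c1@3 c2@4 c3@7 c4@7, authorship ..........
After op 6 (move_right): buffer="xcxfzgltuh" (len 10), cursors c1@4 c2@5 c3@8 c4@8, authorship ..........
After op 7 (move_right): buffer="xcxfzgltuh" (len 10), cursors c1@5 c2@6 c3@9 c4@9, authorship ..........

Answer: xcxfzgltuh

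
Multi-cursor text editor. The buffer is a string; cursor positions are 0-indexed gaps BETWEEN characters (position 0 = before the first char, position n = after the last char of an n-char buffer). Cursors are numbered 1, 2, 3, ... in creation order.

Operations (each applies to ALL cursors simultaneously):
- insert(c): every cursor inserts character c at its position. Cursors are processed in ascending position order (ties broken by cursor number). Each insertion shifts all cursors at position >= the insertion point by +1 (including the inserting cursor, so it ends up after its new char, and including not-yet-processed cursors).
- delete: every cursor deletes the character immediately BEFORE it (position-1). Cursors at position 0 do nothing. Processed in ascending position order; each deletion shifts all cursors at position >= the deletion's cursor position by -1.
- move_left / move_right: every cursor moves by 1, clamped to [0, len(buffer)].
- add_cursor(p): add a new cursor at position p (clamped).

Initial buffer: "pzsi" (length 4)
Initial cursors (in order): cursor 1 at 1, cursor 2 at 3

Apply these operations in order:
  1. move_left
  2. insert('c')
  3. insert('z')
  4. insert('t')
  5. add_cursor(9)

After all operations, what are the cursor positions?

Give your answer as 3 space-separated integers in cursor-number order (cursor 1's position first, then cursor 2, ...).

Answer: 3 8 9

Derivation:
After op 1 (move_left): buffer="pzsi" (len 4), cursors c1@0 c2@2, authorship ....
After op 2 (insert('c')): buffer="cpzcsi" (len 6), cursors c1@1 c2@4, authorship 1..2..
After op 3 (insert('z')): buffer="czpzczsi" (len 8), cursors c1@2 c2@6, authorship 11..22..
After op 4 (insert('t')): buffer="cztpzcztsi" (len 10), cursors c1@3 c2@8, authorship 111..222..
After op 5 (add_cursor(9)): buffer="cztpzcztsi" (len 10), cursors c1@3 c2@8 c3@9, authorship 111..222..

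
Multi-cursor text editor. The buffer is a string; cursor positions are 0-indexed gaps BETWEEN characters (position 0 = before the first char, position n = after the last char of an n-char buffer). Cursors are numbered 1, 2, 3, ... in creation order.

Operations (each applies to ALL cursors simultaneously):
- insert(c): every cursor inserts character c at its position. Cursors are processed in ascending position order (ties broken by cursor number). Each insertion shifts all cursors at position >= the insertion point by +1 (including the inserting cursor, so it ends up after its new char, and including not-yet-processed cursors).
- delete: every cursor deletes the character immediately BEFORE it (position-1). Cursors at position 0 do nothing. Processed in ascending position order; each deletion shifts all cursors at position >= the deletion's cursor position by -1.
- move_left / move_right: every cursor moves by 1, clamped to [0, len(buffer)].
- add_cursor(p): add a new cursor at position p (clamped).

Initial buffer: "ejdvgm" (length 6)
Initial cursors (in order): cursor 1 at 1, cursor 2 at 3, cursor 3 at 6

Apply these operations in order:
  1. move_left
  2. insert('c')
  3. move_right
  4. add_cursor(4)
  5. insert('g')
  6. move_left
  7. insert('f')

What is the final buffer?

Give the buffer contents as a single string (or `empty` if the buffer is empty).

Answer: cefgjcfgdfgvgcmfg

Derivation:
After op 1 (move_left): buffer="ejdvgm" (len 6), cursors c1@0 c2@2 c3@5, authorship ......
After op 2 (insert('c')): buffer="cejcdvgcm" (len 9), cursors c1@1 c2@4 c3@8, authorship 1..2...3.
After op 3 (move_right): buffer="cejcdvgcm" (len 9), cursors c1@2 c2@5 c3@9, authorship 1..2...3.
After op 4 (add_cursor(4)): buffer="cejcdvgcm" (len 9), cursors c1@2 c4@4 c2@5 c3@9, authorship 1..2...3.
After op 5 (insert('g')): buffer="cegjcgdgvgcmg" (len 13), cursors c1@3 c4@6 c2@8 c3@13, authorship 1.1.24.2..3.3
After op 6 (move_left): buffer="cegjcgdgvgcmg" (len 13), cursors c1@2 c4@5 c2@7 c3@12, authorship 1.1.24.2..3.3
After op 7 (insert('f')): buffer="cefgjcfgdfgvgcmfg" (len 17), cursors c1@3 c4@7 c2@10 c3@16, authorship 1.11.244.22..3.33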